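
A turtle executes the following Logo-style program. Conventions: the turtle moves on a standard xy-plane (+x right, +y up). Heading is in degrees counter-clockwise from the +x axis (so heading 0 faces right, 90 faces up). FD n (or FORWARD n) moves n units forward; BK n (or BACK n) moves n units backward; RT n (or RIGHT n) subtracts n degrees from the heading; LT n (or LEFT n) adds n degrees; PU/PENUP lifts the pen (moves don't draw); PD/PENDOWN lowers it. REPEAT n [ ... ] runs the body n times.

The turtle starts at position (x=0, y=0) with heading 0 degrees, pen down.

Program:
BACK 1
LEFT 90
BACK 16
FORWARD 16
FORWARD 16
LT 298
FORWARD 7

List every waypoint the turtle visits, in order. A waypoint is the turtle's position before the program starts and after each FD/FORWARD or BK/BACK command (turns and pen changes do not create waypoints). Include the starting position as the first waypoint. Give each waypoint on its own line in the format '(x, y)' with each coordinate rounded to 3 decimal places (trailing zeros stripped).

Executing turtle program step by step:
Start: pos=(0,0), heading=0, pen down
BK 1: (0,0) -> (-1,0) [heading=0, draw]
LT 90: heading 0 -> 90
BK 16: (-1,0) -> (-1,-16) [heading=90, draw]
FD 16: (-1,-16) -> (-1,0) [heading=90, draw]
FD 16: (-1,0) -> (-1,16) [heading=90, draw]
LT 298: heading 90 -> 28
FD 7: (-1,16) -> (5.181,19.286) [heading=28, draw]
Final: pos=(5.181,19.286), heading=28, 5 segment(s) drawn
Waypoints (6 total):
(0, 0)
(-1, 0)
(-1, -16)
(-1, 0)
(-1, 16)
(5.181, 19.286)

Answer: (0, 0)
(-1, 0)
(-1, -16)
(-1, 0)
(-1, 16)
(5.181, 19.286)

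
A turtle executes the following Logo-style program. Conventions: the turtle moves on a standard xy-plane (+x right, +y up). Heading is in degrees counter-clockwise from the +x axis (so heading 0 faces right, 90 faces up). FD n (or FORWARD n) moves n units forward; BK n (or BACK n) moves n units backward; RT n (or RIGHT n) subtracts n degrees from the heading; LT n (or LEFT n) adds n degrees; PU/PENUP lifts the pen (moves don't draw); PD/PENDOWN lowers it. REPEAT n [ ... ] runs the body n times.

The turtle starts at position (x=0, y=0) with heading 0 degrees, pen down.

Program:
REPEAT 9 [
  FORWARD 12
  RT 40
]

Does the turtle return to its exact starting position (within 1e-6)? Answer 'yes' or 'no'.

Answer: yes

Derivation:
Executing turtle program step by step:
Start: pos=(0,0), heading=0, pen down
REPEAT 9 [
  -- iteration 1/9 --
  FD 12: (0,0) -> (12,0) [heading=0, draw]
  RT 40: heading 0 -> 320
  -- iteration 2/9 --
  FD 12: (12,0) -> (21.193,-7.713) [heading=320, draw]
  RT 40: heading 320 -> 280
  -- iteration 3/9 --
  FD 12: (21.193,-7.713) -> (23.276,-19.531) [heading=280, draw]
  RT 40: heading 280 -> 240
  -- iteration 4/9 --
  FD 12: (23.276,-19.531) -> (17.276,-29.923) [heading=240, draw]
  RT 40: heading 240 -> 200
  -- iteration 5/9 --
  FD 12: (17.276,-29.923) -> (6,-34.028) [heading=200, draw]
  RT 40: heading 200 -> 160
  -- iteration 6/9 --
  FD 12: (6,-34.028) -> (-5.276,-29.923) [heading=160, draw]
  RT 40: heading 160 -> 120
  -- iteration 7/9 --
  FD 12: (-5.276,-29.923) -> (-11.276,-19.531) [heading=120, draw]
  RT 40: heading 120 -> 80
  -- iteration 8/9 --
  FD 12: (-11.276,-19.531) -> (-9.193,-7.713) [heading=80, draw]
  RT 40: heading 80 -> 40
  -- iteration 9/9 --
  FD 12: (-9.193,-7.713) -> (0,0) [heading=40, draw]
  RT 40: heading 40 -> 0
]
Final: pos=(0,0), heading=0, 9 segment(s) drawn

Start position: (0, 0)
Final position: (0, 0)
Distance = 0; < 1e-6 -> CLOSED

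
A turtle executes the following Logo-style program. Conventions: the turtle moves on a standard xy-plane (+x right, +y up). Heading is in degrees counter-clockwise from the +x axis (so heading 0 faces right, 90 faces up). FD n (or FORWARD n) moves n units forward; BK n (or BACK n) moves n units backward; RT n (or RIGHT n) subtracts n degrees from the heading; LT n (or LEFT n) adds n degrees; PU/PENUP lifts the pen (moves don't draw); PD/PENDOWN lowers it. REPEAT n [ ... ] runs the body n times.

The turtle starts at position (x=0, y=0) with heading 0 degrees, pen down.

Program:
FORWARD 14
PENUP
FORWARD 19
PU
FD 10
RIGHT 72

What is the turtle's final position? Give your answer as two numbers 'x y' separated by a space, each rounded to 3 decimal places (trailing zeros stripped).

Answer: 43 0

Derivation:
Executing turtle program step by step:
Start: pos=(0,0), heading=0, pen down
FD 14: (0,0) -> (14,0) [heading=0, draw]
PU: pen up
FD 19: (14,0) -> (33,0) [heading=0, move]
PU: pen up
FD 10: (33,0) -> (43,0) [heading=0, move]
RT 72: heading 0 -> 288
Final: pos=(43,0), heading=288, 1 segment(s) drawn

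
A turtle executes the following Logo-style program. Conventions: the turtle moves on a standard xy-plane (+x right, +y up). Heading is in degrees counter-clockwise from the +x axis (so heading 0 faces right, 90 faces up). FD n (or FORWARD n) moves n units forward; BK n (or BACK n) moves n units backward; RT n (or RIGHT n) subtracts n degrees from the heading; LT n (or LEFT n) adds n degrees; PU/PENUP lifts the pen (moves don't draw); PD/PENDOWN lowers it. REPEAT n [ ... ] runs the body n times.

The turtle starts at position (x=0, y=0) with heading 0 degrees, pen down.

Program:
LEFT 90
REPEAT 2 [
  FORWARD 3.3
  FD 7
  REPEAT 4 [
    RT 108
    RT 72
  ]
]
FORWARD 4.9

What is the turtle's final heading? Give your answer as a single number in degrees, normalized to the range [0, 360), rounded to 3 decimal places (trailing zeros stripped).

Executing turtle program step by step:
Start: pos=(0,0), heading=0, pen down
LT 90: heading 0 -> 90
REPEAT 2 [
  -- iteration 1/2 --
  FD 3.3: (0,0) -> (0,3.3) [heading=90, draw]
  FD 7: (0,3.3) -> (0,10.3) [heading=90, draw]
  REPEAT 4 [
    -- iteration 1/4 --
    RT 108: heading 90 -> 342
    RT 72: heading 342 -> 270
    -- iteration 2/4 --
    RT 108: heading 270 -> 162
    RT 72: heading 162 -> 90
    -- iteration 3/4 --
    RT 108: heading 90 -> 342
    RT 72: heading 342 -> 270
    -- iteration 4/4 --
    RT 108: heading 270 -> 162
    RT 72: heading 162 -> 90
  ]
  -- iteration 2/2 --
  FD 3.3: (0,10.3) -> (0,13.6) [heading=90, draw]
  FD 7: (0,13.6) -> (0,20.6) [heading=90, draw]
  REPEAT 4 [
    -- iteration 1/4 --
    RT 108: heading 90 -> 342
    RT 72: heading 342 -> 270
    -- iteration 2/4 --
    RT 108: heading 270 -> 162
    RT 72: heading 162 -> 90
    -- iteration 3/4 --
    RT 108: heading 90 -> 342
    RT 72: heading 342 -> 270
    -- iteration 4/4 --
    RT 108: heading 270 -> 162
    RT 72: heading 162 -> 90
  ]
]
FD 4.9: (0,20.6) -> (0,25.5) [heading=90, draw]
Final: pos=(0,25.5), heading=90, 5 segment(s) drawn

Answer: 90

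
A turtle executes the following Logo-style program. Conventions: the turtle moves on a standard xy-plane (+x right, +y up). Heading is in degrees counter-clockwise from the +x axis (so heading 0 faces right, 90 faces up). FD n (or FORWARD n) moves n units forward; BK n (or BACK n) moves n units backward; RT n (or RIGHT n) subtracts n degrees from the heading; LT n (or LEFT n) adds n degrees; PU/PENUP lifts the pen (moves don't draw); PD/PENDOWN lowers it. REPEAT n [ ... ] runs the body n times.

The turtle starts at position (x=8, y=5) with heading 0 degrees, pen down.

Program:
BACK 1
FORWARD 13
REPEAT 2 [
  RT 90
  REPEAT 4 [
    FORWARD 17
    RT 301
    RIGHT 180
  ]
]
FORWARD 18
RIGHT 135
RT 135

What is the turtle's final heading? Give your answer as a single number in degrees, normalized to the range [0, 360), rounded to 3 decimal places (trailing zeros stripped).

Answer: 22

Derivation:
Executing turtle program step by step:
Start: pos=(8,5), heading=0, pen down
BK 1: (8,5) -> (7,5) [heading=0, draw]
FD 13: (7,5) -> (20,5) [heading=0, draw]
REPEAT 2 [
  -- iteration 1/2 --
  RT 90: heading 0 -> 270
  REPEAT 4 [
    -- iteration 1/4 --
    FD 17: (20,5) -> (20,-12) [heading=270, draw]
    RT 301: heading 270 -> 329
    RT 180: heading 329 -> 149
    -- iteration 2/4 --
    FD 17: (20,-12) -> (5.428,-3.244) [heading=149, draw]
    RT 301: heading 149 -> 208
    RT 180: heading 208 -> 28
    -- iteration 3/4 --
    FD 17: (5.428,-3.244) -> (20.438,4.737) [heading=28, draw]
    RT 301: heading 28 -> 87
    RT 180: heading 87 -> 267
    -- iteration 4/4 --
    FD 17: (20.438,4.737) -> (19.549,-12.24) [heading=267, draw]
    RT 301: heading 267 -> 326
    RT 180: heading 326 -> 146
  ]
  -- iteration 2/2 --
  RT 90: heading 146 -> 56
  REPEAT 4 [
    -- iteration 1/4 --
    FD 17: (19.549,-12.24) -> (29.055,1.854) [heading=56, draw]
    RT 301: heading 56 -> 115
    RT 180: heading 115 -> 295
    -- iteration 2/4 --
    FD 17: (29.055,1.854) -> (36.239,-13.554) [heading=295, draw]
    RT 301: heading 295 -> 354
    RT 180: heading 354 -> 174
    -- iteration 3/4 --
    FD 17: (36.239,-13.554) -> (19.332,-11.777) [heading=174, draw]
    RT 301: heading 174 -> 233
    RT 180: heading 233 -> 53
    -- iteration 4/4 --
    FD 17: (19.332,-11.777) -> (29.563,1.8) [heading=53, draw]
    RT 301: heading 53 -> 112
    RT 180: heading 112 -> 292
  ]
]
FD 18: (29.563,1.8) -> (36.306,-14.889) [heading=292, draw]
RT 135: heading 292 -> 157
RT 135: heading 157 -> 22
Final: pos=(36.306,-14.889), heading=22, 11 segment(s) drawn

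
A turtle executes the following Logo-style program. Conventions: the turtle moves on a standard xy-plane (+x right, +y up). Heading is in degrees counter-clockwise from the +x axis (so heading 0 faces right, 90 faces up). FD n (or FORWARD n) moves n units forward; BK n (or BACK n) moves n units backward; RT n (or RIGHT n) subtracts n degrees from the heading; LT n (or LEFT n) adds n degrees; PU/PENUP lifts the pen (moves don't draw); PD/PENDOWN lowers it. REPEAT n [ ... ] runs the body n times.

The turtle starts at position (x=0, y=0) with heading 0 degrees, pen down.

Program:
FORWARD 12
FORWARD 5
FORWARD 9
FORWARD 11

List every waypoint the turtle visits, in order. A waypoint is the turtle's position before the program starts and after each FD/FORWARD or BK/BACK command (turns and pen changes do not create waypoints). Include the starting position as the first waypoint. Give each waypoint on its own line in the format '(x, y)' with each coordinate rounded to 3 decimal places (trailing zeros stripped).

Answer: (0, 0)
(12, 0)
(17, 0)
(26, 0)
(37, 0)

Derivation:
Executing turtle program step by step:
Start: pos=(0,0), heading=0, pen down
FD 12: (0,0) -> (12,0) [heading=0, draw]
FD 5: (12,0) -> (17,0) [heading=0, draw]
FD 9: (17,0) -> (26,0) [heading=0, draw]
FD 11: (26,0) -> (37,0) [heading=0, draw]
Final: pos=(37,0), heading=0, 4 segment(s) drawn
Waypoints (5 total):
(0, 0)
(12, 0)
(17, 0)
(26, 0)
(37, 0)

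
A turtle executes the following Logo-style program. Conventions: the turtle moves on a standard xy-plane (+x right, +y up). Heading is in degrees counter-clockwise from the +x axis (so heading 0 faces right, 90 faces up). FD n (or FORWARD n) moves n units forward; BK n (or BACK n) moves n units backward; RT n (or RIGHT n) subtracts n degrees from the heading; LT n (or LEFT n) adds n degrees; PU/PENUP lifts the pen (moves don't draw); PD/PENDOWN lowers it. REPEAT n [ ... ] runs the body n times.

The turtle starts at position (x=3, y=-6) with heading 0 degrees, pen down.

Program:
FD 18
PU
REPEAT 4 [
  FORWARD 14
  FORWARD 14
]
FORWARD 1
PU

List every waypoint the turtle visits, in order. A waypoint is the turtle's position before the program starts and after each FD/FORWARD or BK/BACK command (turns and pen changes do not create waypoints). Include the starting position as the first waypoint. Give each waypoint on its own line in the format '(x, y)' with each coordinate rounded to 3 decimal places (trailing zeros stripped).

Executing turtle program step by step:
Start: pos=(3,-6), heading=0, pen down
FD 18: (3,-6) -> (21,-6) [heading=0, draw]
PU: pen up
REPEAT 4 [
  -- iteration 1/4 --
  FD 14: (21,-6) -> (35,-6) [heading=0, move]
  FD 14: (35,-6) -> (49,-6) [heading=0, move]
  -- iteration 2/4 --
  FD 14: (49,-6) -> (63,-6) [heading=0, move]
  FD 14: (63,-6) -> (77,-6) [heading=0, move]
  -- iteration 3/4 --
  FD 14: (77,-6) -> (91,-6) [heading=0, move]
  FD 14: (91,-6) -> (105,-6) [heading=0, move]
  -- iteration 4/4 --
  FD 14: (105,-6) -> (119,-6) [heading=0, move]
  FD 14: (119,-6) -> (133,-6) [heading=0, move]
]
FD 1: (133,-6) -> (134,-6) [heading=0, move]
PU: pen up
Final: pos=(134,-6), heading=0, 1 segment(s) drawn
Waypoints (11 total):
(3, -6)
(21, -6)
(35, -6)
(49, -6)
(63, -6)
(77, -6)
(91, -6)
(105, -6)
(119, -6)
(133, -6)
(134, -6)

Answer: (3, -6)
(21, -6)
(35, -6)
(49, -6)
(63, -6)
(77, -6)
(91, -6)
(105, -6)
(119, -6)
(133, -6)
(134, -6)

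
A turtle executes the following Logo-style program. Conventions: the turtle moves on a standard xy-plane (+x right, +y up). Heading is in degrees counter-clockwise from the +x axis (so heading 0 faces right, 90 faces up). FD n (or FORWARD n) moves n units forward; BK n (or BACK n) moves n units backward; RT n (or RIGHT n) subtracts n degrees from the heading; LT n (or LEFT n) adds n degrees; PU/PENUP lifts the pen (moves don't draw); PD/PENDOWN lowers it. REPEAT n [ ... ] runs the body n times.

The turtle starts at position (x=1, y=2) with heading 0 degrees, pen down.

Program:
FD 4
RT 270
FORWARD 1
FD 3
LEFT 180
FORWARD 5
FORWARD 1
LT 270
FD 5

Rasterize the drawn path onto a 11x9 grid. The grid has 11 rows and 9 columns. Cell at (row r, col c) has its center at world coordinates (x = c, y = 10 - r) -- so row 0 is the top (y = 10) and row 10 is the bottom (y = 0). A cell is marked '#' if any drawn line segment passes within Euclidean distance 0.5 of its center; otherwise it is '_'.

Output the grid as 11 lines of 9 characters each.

Answer: _________
_________
_________
_________
_____#___
_____#___
_____#___
_____#___
_#####___
_____#___
######___

Derivation:
Segment 0: (1,2) -> (5,2)
Segment 1: (5,2) -> (5,3)
Segment 2: (5,3) -> (5,6)
Segment 3: (5,6) -> (5,1)
Segment 4: (5,1) -> (5,0)
Segment 5: (5,0) -> (-0,0)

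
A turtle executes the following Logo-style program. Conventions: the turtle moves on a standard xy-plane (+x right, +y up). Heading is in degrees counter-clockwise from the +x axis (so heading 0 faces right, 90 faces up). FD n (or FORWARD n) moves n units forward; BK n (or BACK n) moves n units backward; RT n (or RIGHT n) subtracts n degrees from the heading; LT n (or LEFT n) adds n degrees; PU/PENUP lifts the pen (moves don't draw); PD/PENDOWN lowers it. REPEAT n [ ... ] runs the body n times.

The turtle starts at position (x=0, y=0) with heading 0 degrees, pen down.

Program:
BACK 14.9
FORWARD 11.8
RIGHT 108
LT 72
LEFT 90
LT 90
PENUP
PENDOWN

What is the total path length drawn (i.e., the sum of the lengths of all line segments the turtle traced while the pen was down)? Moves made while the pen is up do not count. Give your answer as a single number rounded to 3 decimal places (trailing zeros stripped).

Executing turtle program step by step:
Start: pos=(0,0), heading=0, pen down
BK 14.9: (0,0) -> (-14.9,0) [heading=0, draw]
FD 11.8: (-14.9,0) -> (-3.1,0) [heading=0, draw]
RT 108: heading 0 -> 252
LT 72: heading 252 -> 324
LT 90: heading 324 -> 54
LT 90: heading 54 -> 144
PU: pen up
PD: pen down
Final: pos=(-3.1,0), heading=144, 2 segment(s) drawn

Segment lengths:
  seg 1: (0,0) -> (-14.9,0), length = 14.9
  seg 2: (-14.9,0) -> (-3.1,0), length = 11.8
Total = 26.7

Answer: 26.7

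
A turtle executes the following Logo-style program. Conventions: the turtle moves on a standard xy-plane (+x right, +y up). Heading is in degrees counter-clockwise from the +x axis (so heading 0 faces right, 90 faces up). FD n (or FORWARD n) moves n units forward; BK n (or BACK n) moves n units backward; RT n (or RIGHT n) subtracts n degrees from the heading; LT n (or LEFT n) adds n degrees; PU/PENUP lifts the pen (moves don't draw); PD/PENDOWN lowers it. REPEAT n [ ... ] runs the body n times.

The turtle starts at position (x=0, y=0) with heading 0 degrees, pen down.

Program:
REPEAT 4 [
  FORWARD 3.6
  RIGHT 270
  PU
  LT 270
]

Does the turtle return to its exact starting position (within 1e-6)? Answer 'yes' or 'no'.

Answer: no

Derivation:
Executing turtle program step by step:
Start: pos=(0,0), heading=0, pen down
REPEAT 4 [
  -- iteration 1/4 --
  FD 3.6: (0,0) -> (3.6,0) [heading=0, draw]
  RT 270: heading 0 -> 90
  PU: pen up
  LT 270: heading 90 -> 0
  -- iteration 2/4 --
  FD 3.6: (3.6,0) -> (7.2,0) [heading=0, move]
  RT 270: heading 0 -> 90
  PU: pen up
  LT 270: heading 90 -> 0
  -- iteration 3/4 --
  FD 3.6: (7.2,0) -> (10.8,0) [heading=0, move]
  RT 270: heading 0 -> 90
  PU: pen up
  LT 270: heading 90 -> 0
  -- iteration 4/4 --
  FD 3.6: (10.8,0) -> (14.4,0) [heading=0, move]
  RT 270: heading 0 -> 90
  PU: pen up
  LT 270: heading 90 -> 0
]
Final: pos=(14.4,0), heading=0, 1 segment(s) drawn

Start position: (0, 0)
Final position: (14.4, 0)
Distance = 14.4; >= 1e-6 -> NOT closed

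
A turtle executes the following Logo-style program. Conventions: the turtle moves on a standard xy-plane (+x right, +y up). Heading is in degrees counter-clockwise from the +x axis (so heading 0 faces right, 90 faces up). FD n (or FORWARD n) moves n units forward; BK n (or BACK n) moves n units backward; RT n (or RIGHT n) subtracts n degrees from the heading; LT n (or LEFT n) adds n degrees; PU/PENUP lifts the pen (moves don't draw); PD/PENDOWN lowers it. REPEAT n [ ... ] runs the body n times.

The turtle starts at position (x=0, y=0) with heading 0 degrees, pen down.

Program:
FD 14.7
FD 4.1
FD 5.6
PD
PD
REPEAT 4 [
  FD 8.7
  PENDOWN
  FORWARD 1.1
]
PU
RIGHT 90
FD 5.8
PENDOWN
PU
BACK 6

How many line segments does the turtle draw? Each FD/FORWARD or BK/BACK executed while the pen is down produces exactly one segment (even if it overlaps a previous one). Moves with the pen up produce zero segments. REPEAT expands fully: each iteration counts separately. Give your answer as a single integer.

Executing turtle program step by step:
Start: pos=(0,0), heading=0, pen down
FD 14.7: (0,0) -> (14.7,0) [heading=0, draw]
FD 4.1: (14.7,0) -> (18.8,0) [heading=0, draw]
FD 5.6: (18.8,0) -> (24.4,0) [heading=0, draw]
PD: pen down
PD: pen down
REPEAT 4 [
  -- iteration 1/4 --
  FD 8.7: (24.4,0) -> (33.1,0) [heading=0, draw]
  PD: pen down
  FD 1.1: (33.1,0) -> (34.2,0) [heading=0, draw]
  -- iteration 2/4 --
  FD 8.7: (34.2,0) -> (42.9,0) [heading=0, draw]
  PD: pen down
  FD 1.1: (42.9,0) -> (44,0) [heading=0, draw]
  -- iteration 3/4 --
  FD 8.7: (44,0) -> (52.7,0) [heading=0, draw]
  PD: pen down
  FD 1.1: (52.7,0) -> (53.8,0) [heading=0, draw]
  -- iteration 4/4 --
  FD 8.7: (53.8,0) -> (62.5,0) [heading=0, draw]
  PD: pen down
  FD 1.1: (62.5,0) -> (63.6,0) [heading=0, draw]
]
PU: pen up
RT 90: heading 0 -> 270
FD 5.8: (63.6,0) -> (63.6,-5.8) [heading=270, move]
PD: pen down
PU: pen up
BK 6: (63.6,-5.8) -> (63.6,0.2) [heading=270, move]
Final: pos=(63.6,0.2), heading=270, 11 segment(s) drawn
Segments drawn: 11

Answer: 11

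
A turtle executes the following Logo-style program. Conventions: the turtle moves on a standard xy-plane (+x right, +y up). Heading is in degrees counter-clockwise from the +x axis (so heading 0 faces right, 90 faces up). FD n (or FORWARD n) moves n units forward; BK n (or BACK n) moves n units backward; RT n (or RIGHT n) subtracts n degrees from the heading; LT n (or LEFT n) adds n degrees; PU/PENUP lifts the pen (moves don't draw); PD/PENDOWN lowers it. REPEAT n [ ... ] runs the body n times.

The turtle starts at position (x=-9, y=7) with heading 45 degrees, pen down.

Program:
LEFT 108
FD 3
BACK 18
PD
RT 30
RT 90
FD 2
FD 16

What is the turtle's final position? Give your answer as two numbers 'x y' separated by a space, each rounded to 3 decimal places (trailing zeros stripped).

Executing turtle program step by step:
Start: pos=(-9,7), heading=45, pen down
LT 108: heading 45 -> 153
FD 3: (-9,7) -> (-11.673,8.362) [heading=153, draw]
BK 18: (-11.673,8.362) -> (4.365,0.19) [heading=153, draw]
PD: pen down
RT 30: heading 153 -> 123
RT 90: heading 123 -> 33
FD 2: (4.365,0.19) -> (6.042,1.279) [heading=33, draw]
FD 16: (6.042,1.279) -> (19.461,9.994) [heading=33, draw]
Final: pos=(19.461,9.994), heading=33, 4 segment(s) drawn

Answer: 19.461 9.994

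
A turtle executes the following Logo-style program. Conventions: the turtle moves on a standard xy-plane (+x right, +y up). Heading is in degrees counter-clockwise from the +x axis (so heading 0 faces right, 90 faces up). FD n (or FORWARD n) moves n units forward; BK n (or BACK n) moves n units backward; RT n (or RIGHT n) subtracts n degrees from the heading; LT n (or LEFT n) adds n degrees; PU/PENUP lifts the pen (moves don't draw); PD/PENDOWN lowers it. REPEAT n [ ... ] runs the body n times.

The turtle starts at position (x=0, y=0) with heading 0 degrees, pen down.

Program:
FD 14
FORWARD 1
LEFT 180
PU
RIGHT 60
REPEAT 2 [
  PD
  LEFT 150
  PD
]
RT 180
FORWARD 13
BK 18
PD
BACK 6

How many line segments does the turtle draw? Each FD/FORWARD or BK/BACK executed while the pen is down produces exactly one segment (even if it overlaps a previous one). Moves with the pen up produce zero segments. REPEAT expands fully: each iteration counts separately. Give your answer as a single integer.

Answer: 5

Derivation:
Executing turtle program step by step:
Start: pos=(0,0), heading=0, pen down
FD 14: (0,0) -> (14,0) [heading=0, draw]
FD 1: (14,0) -> (15,0) [heading=0, draw]
LT 180: heading 0 -> 180
PU: pen up
RT 60: heading 180 -> 120
REPEAT 2 [
  -- iteration 1/2 --
  PD: pen down
  LT 150: heading 120 -> 270
  PD: pen down
  -- iteration 2/2 --
  PD: pen down
  LT 150: heading 270 -> 60
  PD: pen down
]
RT 180: heading 60 -> 240
FD 13: (15,0) -> (8.5,-11.258) [heading=240, draw]
BK 18: (8.5,-11.258) -> (17.5,4.33) [heading=240, draw]
PD: pen down
BK 6: (17.5,4.33) -> (20.5,9.526) [heading=240, draw]
Final: pos=(20.5,9.526), heading=240, 5 segment(s) drawn
Segments drawn: 5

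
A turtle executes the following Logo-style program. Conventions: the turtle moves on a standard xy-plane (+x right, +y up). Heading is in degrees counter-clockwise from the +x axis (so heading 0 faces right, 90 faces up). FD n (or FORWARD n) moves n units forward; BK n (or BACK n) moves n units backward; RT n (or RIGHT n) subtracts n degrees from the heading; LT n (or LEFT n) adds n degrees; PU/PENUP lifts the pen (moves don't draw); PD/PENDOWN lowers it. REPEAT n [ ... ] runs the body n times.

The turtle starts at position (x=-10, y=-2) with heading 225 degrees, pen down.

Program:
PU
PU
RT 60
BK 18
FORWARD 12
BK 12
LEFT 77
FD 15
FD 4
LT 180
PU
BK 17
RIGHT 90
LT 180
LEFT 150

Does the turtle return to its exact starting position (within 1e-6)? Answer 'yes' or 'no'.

Answer: no

Derivation:
Executing turtle program step by step:
Start: pos=(-10,-2), heading=225, pen down
PU: pen up
PU: pen up
RT 60: heading 225 -> 165
BK 18: (-10,-2) -> (7.387,-6.659) [heading=165, move]
FD 12: (7.387,-6.659) -> (-4.204,-3.553) [heading=165, move]
BK 12: (-4.204,-3.553) -> (7.387,-6.659) [heading=165, move]
LT 77: heading 165 -> 242
FD 15: (7.387,-6.659) -> (0.345,-19.903) [heading=242, move]
FD 4: (0.345,-19.903) -> (-1.533,-23.435) [heading=242, move]
LT 180: heading 242 -> 62
PU: pen up
BK 17: (-1.533,-23.435) -> (-9.514,-38.445) [heading=62, move]
RT 90: heading 62 -> 332
LT 180: heading 332 -> 152
LT 150: heading 152 -> 302
Final: pos=(-9.514,-38.445), heading=302, 0 segment(s) drawn

Start position: (-10, -2)
Final position: (-9.514, -38.445)
Distance = 36.448; >= 1e-6 -> NOT closed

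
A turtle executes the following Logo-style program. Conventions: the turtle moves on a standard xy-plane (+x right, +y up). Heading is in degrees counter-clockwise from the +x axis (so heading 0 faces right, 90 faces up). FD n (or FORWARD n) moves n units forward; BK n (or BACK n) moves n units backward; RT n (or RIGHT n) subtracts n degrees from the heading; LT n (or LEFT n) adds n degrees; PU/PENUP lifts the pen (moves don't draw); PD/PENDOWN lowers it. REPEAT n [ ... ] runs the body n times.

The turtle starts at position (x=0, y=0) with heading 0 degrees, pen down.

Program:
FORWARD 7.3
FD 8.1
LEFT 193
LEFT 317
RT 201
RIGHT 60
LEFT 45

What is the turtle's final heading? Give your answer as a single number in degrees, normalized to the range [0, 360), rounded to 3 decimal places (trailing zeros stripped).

Executing turtle program step by step:
Start: pos=(0,0), heading=0, pen down
FD 7.3: (0,0) -> (7.3,0) [heading=0, draw]
FD 8.1: (7.3,0) -> (15.4,0) [heading=0, draw]
LT 193: heading 0 -> 193
LT 317: heading 193 -> 150
RT 201: heading 150 -> 309
RT 60: heading 309 -> 249
LT 45: heading 249 -> 294
Final: pos=(15.4,0), heading=294, 2 segment(s) drawn

Answer: 294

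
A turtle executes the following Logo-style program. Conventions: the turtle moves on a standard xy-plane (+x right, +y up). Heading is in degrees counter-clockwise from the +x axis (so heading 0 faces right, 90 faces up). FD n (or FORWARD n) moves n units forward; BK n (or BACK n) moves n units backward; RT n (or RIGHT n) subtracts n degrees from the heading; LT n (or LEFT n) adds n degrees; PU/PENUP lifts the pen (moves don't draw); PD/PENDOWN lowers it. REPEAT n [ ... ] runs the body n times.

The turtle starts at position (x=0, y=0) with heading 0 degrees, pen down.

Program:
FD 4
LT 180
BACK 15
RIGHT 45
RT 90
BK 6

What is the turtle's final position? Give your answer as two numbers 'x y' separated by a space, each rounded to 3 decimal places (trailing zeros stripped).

Executing turtle program step by step:
Start: pos=(0,0), heading=0, pen down
FD 4: (0,0) -> (4,0) [heading=0, draw]
LT 180: heading 0 -> 180
BK 15: (4,0) -> (19,0) [heading=180, draw]
RT 45: heading 180 -> 135
RT 90: heading 135 -> 45
BK 6: (19,0) -> (14.757,-4.243) [heading=45, draw]
Final: pos=(14.757,-4.243), heading=45, 3 segment(s) drawn

Answer: 14.757 -4.243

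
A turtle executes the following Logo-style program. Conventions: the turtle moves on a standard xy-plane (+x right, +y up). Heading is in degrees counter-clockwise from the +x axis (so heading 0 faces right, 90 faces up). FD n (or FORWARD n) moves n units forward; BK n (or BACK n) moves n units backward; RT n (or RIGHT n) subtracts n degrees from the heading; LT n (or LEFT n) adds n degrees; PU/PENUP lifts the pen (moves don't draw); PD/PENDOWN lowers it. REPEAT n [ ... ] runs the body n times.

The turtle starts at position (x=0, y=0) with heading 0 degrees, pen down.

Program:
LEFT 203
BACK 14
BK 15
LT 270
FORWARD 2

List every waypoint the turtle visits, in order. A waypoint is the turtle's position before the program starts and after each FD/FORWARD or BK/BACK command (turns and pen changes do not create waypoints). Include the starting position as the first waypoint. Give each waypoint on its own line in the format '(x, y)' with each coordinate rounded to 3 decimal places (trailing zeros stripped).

Executing turtle program step by step:
Start: pos=(0,0), heading=0, pen down
LT 203: heading 0 -> 203
BK 14: (0,0) -> (12.887,5.47) [heading=203, draw]
BK 15: (12.887,5.47) -> (26.695,11.331) [heading=203, draw]
LT 270: heading 203 -> 113
FD 2: (26.695,11.331) -> (25.913,13.172) [heading=113, draw]
Final: pos=(25.913,13.172), heading=113, 3 segment(s) drawn
Waypoints (4 total):
(0, 0)
(12.887, 5.47)
(26.695, 11.331)
(25.913, 13.172)

Answer: (0, 0)
(12.887, 5.47)
(26.695, 11.331)
(25.913, 13.172)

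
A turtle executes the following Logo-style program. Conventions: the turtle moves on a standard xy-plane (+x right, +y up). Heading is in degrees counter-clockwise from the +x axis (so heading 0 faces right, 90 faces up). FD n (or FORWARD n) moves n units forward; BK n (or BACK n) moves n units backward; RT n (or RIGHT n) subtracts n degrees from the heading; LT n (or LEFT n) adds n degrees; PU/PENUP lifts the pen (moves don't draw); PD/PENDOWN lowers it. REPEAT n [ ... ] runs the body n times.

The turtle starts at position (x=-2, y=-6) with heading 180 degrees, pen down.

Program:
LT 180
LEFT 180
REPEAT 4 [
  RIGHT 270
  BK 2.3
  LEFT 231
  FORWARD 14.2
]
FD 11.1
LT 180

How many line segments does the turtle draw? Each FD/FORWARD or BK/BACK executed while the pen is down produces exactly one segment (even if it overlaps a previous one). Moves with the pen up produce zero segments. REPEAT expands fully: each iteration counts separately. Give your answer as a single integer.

Answer: 9

Derivation:
Executing turtle program step by step:
Start: pos=(-2,-6), heading=180, pen down
LT 180: heading 180 -> 0
LT 180: heading 0 -> 180
REPEAT 4 [
  -- iteration 1/4 --
  RT 270: heading 180 -> 270
  BK 2.3: (-2,-6) -> (-2,-3.7) [heading=270, draw]
  LT 231: heading 270 -> 141
  FD 14.2: (-2,-3.7) -> (-13.035,5.236) [heading=141, draw]
  -- iteration 2/4 --
  RT 270: heading 141 -> 231
  BK 2.3: (-13.035,5.236) -> (-11.588,7.024) [heading=231, draw]
  LT 231: heading 231 -> 102
  FD 14.2: (-11.588,7.024) -> (-14.54,20.913) [heading=102, draw]
  -- iteration 3/4 --
  RT 270: heading 102 -> 192
  BK 2.3: (-14.54,20.913) -> (-12.291,21.392) [heading=192, draw]
  LT 231: heading 192 -> 63
  FD 14.2: (-12.291,21.392) -> (-5.844,34.044) [heading=63, draw]
  -- iteration 4/4 --
  RT 270: heading 63 -> 153
  BK 2.3: (-5.844,34.044) -> (-3.795,33) [heading=153, draw]
  LT 231: heading 153 -> 24
  FD 14.2: (-3.795,33) -> (9.178,38.775) [heading=24, draw]
]
FD 11.1: (9.178,38.775) -> (19.318,43.29) [heading=24, draw]
LT 180: heading 24 -> 204
Final: pos=(19.318,43.29), heading=204, 9 segment(s) drawn
Segments drawn: 9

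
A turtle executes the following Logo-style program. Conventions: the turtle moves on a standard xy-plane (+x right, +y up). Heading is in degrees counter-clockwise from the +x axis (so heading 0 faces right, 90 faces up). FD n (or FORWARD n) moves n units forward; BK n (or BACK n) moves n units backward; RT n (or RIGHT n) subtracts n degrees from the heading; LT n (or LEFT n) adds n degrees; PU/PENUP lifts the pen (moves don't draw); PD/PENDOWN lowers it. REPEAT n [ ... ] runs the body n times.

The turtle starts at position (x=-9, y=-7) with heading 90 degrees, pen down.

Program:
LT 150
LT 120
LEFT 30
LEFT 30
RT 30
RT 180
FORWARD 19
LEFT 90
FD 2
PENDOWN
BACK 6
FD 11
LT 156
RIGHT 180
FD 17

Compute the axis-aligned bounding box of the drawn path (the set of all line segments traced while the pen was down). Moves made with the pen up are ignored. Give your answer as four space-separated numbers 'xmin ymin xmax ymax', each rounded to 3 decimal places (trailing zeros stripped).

Executing turtle program step by step:
Start: pos=(-9,-7), heading=90, pen down
LT 150: heading 90 -> 240
LT 120: heading 240 -> 0
LT 30: heading 0 -> 30
LT 30: heading 30 -> 60
RT 30: heading 60 -> 30
RT 180: heading 30 -> 210
FD 19: (-9,-7) -> (-25.454,-16.5) [heading=210, draw]
LT 90: heading 210 -> 300
FD 2: (-25.454,-16.5) -> (-24.454,-18.232) [heading=300, draw]
PD: pen down
BK 6: (-24.454,-18.232) -> (-27.454,-13.036) [heading=300, draw]
FD 11: (-27.454,-13.036) -> (-21.954,-22.562) [heading=300, draw]
LT 156: heading 300 -> 96
RT 180: heading 96 -> 276
FD 17: (-21.954,-22.562) -> (-20.177,-39.469) [heading=276, draw]
Final: pos=(-20.177,-39.469), heading=276, 5 segment(s) drawn

Segment endpoints: x in {-27.454, -25.454, -24.454, -21.954, -20.177, -9}, y in {-39.469, -22.562, -18.232, -16.5, -13.036, -7}
xmin=-27.454, ymin=-39.469, xmax=-9, ymax=-7

Answer: -27.454 -39.469 -9 -7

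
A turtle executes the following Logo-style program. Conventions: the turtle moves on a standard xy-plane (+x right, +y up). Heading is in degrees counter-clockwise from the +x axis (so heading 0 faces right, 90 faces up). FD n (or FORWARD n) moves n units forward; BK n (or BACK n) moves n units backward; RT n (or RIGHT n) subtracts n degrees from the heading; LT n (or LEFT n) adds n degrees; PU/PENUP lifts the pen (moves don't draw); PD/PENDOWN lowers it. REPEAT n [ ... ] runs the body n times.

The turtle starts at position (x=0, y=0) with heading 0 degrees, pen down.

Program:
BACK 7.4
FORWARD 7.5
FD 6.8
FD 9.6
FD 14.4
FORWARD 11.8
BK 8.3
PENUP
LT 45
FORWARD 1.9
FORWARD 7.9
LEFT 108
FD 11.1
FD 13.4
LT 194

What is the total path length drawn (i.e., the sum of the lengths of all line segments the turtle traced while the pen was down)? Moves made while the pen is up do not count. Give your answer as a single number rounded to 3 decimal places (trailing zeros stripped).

Answer: 65.8

Derivation:
Executing turtle program step by step:
Start: pos=(0,0), heading=0, pen down
BK 7.4: (0,0) -> (-7.4,0) [heading=0, draw]
FD 7.5: (-7.4,0) -> (0.1,0) [heading=0, draw]
FD 6.8: (0.1,0) -> (6.9,0) [heading=0, draw]
FD 9.6: (6.9,0) -> (16.5,0) [heading=0, draw]
FD 14.4: (16.5,0) -> (30.9,0) [heading=0, draw]
FD 11.8: (30.9,0) -> (42.7,0) [heading=0, draw]
BK 8.3: (42.7,0) -> (34.4,0) [heading=0, draw]
PU: pen up
LT 45: heading 0 -> 45
FD 1.9: (34.4,0) -> (35.744,1.344) [heading=45, move]
FD 7.9: (35.744,1.344) -> (41.33,6.93) [heading=45, move]
LT 108: heading 45 -> 153
FD 11.1: (41.33,6.93) -> (31.439,11.969) [heading=153, move]
FD 13.4: (31.439,11.969) -> (19.5,18.052) [heading=153, move]
LT 194: heading 153 -> 347
Final: pos=(19.5,18.052), heading=347, 7 segment(s) drawn

Segment lengths:
  seg 1: (0,0) -> (-7.4,0), length = 7.4
  seg 2: (-7.4,0) -> (0.1,0), length = 7.5
  seg 3: (0.1,0) -> (6.9,0), length = 6.8
  seg 4: (6.9,0) -> (16.5,0), length = 9.6
  seg 5: (16.5,0) -> (30.9,0), length = 14.4
  seg 6: (30.9,0) -> (42.7,0), length = 11.8
  seg 7: (42.7,0) -> (34.4,0), length = 8.3
Total = 65.8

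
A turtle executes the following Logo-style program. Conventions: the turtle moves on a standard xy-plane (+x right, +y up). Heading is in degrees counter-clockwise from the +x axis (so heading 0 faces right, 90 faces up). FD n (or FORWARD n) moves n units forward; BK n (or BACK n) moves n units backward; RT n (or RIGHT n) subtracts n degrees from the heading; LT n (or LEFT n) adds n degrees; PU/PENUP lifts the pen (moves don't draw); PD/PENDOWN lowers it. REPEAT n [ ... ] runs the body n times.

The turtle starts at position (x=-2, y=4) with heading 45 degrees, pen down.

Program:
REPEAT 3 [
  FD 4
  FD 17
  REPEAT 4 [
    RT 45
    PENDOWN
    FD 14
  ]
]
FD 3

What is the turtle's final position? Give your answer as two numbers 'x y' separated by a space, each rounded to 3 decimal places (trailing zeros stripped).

Answer: 24.728 -17.071

Derivation:
Executing turtle program step by step:
Start: pos=(-2,4), heading=45, pen down
REPEAT 3 [
  -- iteration 1/3 --
  FD 4: (-2,4) -> (0.828,6.828) [heading=45, draw]
  FD 17: (0.828,6.828) -> (12.849,18.849) [heading=45, draw]
  REPEAT 4 [
    -- iteration 1/4 --
    RT 45: heading 45 -> 0
    PD: pen down
    FD 14: (12.849,18.849) -> (26.849,18.849) [heading=0, draw]
    -- iteration 2/4 --
    RT 45: heading 0 -> 315
    PD: pen down
    FD 14: (26.849,18.849) -> (36.749,8.95) [heading=315, draw]
    -- iteration 3/4 --
    RT 45: heading 315 -> 270
    PD: pen down
    FD 14: (36.749,8.95) -> (36.749,-5.05) [heading=270, draw]
    -- iteration 4/4 --
    RT 45: heading 270 -> 225
    PD: pen down
    FD 14: (36.749,-5.05) -> (26.849,-14.95) [heading=225, draw]
  ]
  -- iteration 2/3 --
  FD 4: (26.849,-14.95) -> (24.021,-17.778) [heading=225, draw]
  FD 17: (24.021,-17.778) -> (12,-29.799) [heading=225, draw]
  REPEAT 4 [
    -- iteration 1/4 --
    RT 45: heading 225 -> 180
    PD: pen down
    FD 14: (12,-29.799) -> (-2,-29.799) [heading=180, draw]
    -- iteration 2/4 --
    RT 45: heading 180 -> 135
    PD: pen down
    FD 14: (-2,-29.799) -> (-11.899,-19.899) [heading=135, draw]
    -- iteration 3/4 --
    RT 45: heading 135 -> 90
    PD: pen down
    FD 14: (-11.899,-19.899) -> (-11.899,-5.899) [heading=90, draw]
    -- iteration 4/4 --
    RT 45: heading 90 -> 45
    PD: pen down
    FD 14: (-11.899,-5.899) -> (-2,4) [heading=45, draw]
  ]
  -- iteration 3/3 --
  FD 4: (-2,4) -> (0.828,6.828) [heading=45, draw]
  FD 17: (0.828,6.828) -> (12.849,18.849) [heading=45, draw]
  REPEAT 4 [
    -- iteration 1/4 --
    RT 45: heading 45 -> 0
    PD: pen down
    FD 14: (12.849,18.849) -> (26.849,18.849) [heading=0, draw]
    -- iteration 2/4 --
    RT 45: heading 0 -> 315
    PD: pen down
    FD 14: (26.849,18.849) -> (36.749,8.95) [heading=315, draw]
    -- iteration 3/4 --
    RT 45: heading 315 -> 270
    PD: pen down
    FD 14: (36.749,8.95) -> (36.749,-5.05) [heading=270, draw]
    -- iteration 4/4 --
    RT 45: heading 270 -> 225
    PD: pen down
    FD 14: (36.749,-5.05) -> (26.849,-14.95) [heading=225, draw]
  ]
]
FD 3: (26.849,-14.95) -> (24.728,-17.071) [heading=225, draw]
Final: pos=(24.728,-17.071), heading=225, 19 segment(s) drawn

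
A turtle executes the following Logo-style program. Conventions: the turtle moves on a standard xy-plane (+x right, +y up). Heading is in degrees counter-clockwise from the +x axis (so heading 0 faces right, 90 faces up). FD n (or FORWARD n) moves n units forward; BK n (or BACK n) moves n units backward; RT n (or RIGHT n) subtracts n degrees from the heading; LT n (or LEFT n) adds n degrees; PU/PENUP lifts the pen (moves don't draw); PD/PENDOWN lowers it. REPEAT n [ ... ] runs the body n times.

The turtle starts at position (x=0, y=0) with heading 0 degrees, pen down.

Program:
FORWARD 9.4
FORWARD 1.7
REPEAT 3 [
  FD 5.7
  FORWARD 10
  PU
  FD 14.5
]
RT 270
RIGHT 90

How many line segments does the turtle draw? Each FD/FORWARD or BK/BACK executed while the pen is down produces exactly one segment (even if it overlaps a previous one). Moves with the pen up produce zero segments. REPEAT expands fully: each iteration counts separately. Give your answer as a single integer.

Executing turtle program step by step:
Start: pos=(0,0), heading=0, pen down
FD 9.4: (0,0) -> (9.4,0) [heading=0, draw]
FD 1.7: (9.4,0) -> (11.1,0) [heading=0, draw]
REPEAT 3 [
  -- iteration 1/3 --
  FD 5.7: (11.1,0) -> (16.8,0) [heading=0, draw]
  FD 10: (16.8,0) -> (26.8,0) [heading=0, draw]
  PU: pen up
  FD 14.5: (26.8,0) -> (41.3,0) [heading=0, move]
  -- iteration 2/3 --
  FD 5.7: (41.3,0) -> (47,0) [heading=0, move]
  FD 10: (47,0) -> (57,0) [heading=0, move]
  PU: pen up
  FD 14.5: (57,0) -> (71.5,0) [heading=0, move]
  -- iteration 3/3 --
  FD 5.7: (71.5,0) -> (77.2,0) [heading=0, move]
  FD 10: (77.2,0) -> (87.2,0) [heading=0, move]
  PU: pen up
  FD 14.5: (87.2,0) -> (101.7,0) [heading=0, move]
]
RT 270: heading 0 -> 90
RT 90: heading 90 -> 0
Final: pos=(101.7,0), heading=0, 4 segment(s) drawn
Segments drawn: 4

Answer: 4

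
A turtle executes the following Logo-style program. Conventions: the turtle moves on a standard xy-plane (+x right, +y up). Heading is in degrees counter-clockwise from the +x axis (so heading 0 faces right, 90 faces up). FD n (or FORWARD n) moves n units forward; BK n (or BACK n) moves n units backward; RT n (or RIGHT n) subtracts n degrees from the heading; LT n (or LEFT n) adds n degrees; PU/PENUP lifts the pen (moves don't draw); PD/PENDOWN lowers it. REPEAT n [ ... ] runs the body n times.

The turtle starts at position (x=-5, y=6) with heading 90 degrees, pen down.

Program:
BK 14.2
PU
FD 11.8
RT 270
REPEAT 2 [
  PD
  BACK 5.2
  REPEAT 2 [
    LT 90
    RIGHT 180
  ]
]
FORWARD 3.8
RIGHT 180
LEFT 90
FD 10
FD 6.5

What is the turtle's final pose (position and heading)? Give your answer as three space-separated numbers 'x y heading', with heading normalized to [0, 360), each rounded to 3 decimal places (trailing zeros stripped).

Answer: -8.8 20.1 90

Derivation:
Executing turtle program step by step:
Start: pos=(-5,6), heading=90, pen down
BK 14.2: (-5,6) -> (-5,-8.2) [heading=90, draw]
PU: pen up
FD 11.8: (-5,-8.2) -> (-5,3.6) [heading=90, move]
RT 270: heading 90 -> 180
REPEAT 2 [
  -- iteration 1/2 --
  PD: pen down
  BK 5.2: (-5,3.6) -> (0.2,3.6) [heading=180, draw]
  REPEAT 2 [
    -- iteration 1/2 --
    LT 90: heading 180 -> 270
    RT 180: heading 270 -> 90
    -- iteration 2/2 --
    LT 90: heading 90 -> 180
    RT 180: heading 180 -> 0
  ]
  -- iteration 2/2 --
  PD: pen down
  BK 5.2: (0.2,3.6) -> (-5,3.6) [heading=0, draw]
  REPEAT 2 [
    -- iteration 1/2 --
    LT 90: heading 0 -> 90
    RT 180: heading 90 -> 270
    -- iteration 2/2 --
    LT 90: heading 270 -> 0
    RT 180: heading 0 -> 180
  ]
]
FD 3.8: (-5,3.6) -> (-8.8,3.6) [heading=180, draw]
RT 180: heading 180 -> 0
LT 90: heading 0 -> 90
FD 10: (-8.8,3.6) -> (-8.8,13.6) [heading=90, draw]
FD 6.5: (-8.8,13.6) -> (-8.8,20.1) [heading=90, draw]
Final: pos=(-8.8,20.1), heading=90, 6 segment(s) drawn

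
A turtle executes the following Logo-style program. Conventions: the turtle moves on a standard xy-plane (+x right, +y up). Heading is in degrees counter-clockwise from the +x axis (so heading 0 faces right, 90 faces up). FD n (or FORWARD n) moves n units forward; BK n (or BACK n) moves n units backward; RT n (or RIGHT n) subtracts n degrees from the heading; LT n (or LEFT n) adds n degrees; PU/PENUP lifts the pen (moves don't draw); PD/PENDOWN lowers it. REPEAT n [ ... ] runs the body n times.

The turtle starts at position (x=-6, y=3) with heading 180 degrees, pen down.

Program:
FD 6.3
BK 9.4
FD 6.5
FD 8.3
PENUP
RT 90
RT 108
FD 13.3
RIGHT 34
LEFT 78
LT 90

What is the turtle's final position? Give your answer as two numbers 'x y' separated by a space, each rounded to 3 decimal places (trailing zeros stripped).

Answer: -5.051 -1.11

Derivation:
Executing turtle program step by step:
Start: pos=(-6,3), heading=180, pen down
FD 6.3: (-6,3) -> (-12.3,3) [heading=180, draw]
BK 9.4: (-12.3,3) -> (-2.9,3) [heading=180, draw]
FD 6.5: (-2.9,3) -> (-9.4,3) [heading=180, draw]
FD 8.3: (-9.4,3) -> (-17.7,3) [heading=180, draw]
PU: pen up
RT 90: heading 180 -> 90
RT 108: heading 90 -> 342
FD 13.3: (-17.7,3) -> (-5.051,-1.11) [heading=342, move]
RT 34: heading 342 -> 308
LT 78: heading 308 -> 26
LT 90: heading 26 -> 116
Final: pos=(-5.051,-1.11), heading=116, 4 segment(s) drawn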